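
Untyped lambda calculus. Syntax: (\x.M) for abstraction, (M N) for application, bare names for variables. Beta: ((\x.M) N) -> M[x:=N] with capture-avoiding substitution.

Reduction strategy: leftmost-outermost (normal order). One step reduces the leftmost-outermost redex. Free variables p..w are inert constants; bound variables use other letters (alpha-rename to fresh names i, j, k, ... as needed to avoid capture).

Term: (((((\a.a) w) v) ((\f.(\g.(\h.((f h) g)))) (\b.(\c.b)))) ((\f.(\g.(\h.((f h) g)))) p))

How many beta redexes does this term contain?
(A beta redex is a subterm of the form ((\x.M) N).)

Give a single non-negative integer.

Answer: 3

Derivation:
Term: (((((\a.a) w) v) ((\f.(\g.(\h.((f h) g)))) (\b.(\c.b)))) ((\f.(\g.(\h.((f h) g)))) p))
  Redex: ((\a.a) w)
  Redex: ((\f.(\g.(\h.((f h) g)))) (\b.(\c.b)))
  Redex: ((\f.(\g.(\h.((f h) g)))) p)
Total redexes: 3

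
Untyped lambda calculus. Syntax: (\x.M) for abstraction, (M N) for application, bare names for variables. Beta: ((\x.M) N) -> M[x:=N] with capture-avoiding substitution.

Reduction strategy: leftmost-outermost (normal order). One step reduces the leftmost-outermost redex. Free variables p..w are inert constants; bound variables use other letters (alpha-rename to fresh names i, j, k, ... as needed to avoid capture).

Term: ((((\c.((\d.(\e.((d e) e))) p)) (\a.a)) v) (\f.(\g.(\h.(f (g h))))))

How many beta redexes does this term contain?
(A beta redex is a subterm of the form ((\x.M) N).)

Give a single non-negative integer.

Term: ((((\c.((\d.(\e.((d e) e))) p)) (\a.a)) v) (\f.(\g.(\h.(f (g h))))))
  Redex: ((\c.((\d.(\e.((d e) e))) p)) (\a.a))
  Redex: ((\d.(\e.((d e) e))) p)
Total redexes: 2

Answer: 2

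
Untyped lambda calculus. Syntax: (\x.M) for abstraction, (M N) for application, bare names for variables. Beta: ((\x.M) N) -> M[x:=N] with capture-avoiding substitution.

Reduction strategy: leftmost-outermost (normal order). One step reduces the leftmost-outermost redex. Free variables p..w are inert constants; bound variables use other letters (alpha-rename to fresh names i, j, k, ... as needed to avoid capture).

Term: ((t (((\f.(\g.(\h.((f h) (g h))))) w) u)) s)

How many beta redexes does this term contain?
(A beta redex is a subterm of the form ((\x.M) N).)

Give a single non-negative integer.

Answer: 1

Derivation:
Term: ((t (((\f.(\g.(\h.((f h) (g h))))) w) u)) s)
  Redex: ((\f.(\g.(\h.((f h) (g h))))) w)
Total redexes: 1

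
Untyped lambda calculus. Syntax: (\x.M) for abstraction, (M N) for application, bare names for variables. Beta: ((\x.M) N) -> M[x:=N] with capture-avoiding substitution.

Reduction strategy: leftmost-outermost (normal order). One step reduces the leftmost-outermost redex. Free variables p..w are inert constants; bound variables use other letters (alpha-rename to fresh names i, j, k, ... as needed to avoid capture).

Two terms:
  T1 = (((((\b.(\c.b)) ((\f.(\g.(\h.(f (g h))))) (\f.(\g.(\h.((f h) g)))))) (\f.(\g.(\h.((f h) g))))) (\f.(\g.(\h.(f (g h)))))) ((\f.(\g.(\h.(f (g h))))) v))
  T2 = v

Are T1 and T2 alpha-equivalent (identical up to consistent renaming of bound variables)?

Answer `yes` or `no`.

Term 1: (((((\b.(\c.b)) ((\f.(\g.(\h.(f (g h))))) (\f.(\g.(\h.((f h) g)))))) (\f.(\g.(\h.((f h) g))))) (\f.(\g.(\h.(f (g h)))))) ((\f.(\g.(\h.(f (g h))))) v))
Term 2: v
Alpha-equivalence: compare structure up to binder renaming.
Result: False

Answer: no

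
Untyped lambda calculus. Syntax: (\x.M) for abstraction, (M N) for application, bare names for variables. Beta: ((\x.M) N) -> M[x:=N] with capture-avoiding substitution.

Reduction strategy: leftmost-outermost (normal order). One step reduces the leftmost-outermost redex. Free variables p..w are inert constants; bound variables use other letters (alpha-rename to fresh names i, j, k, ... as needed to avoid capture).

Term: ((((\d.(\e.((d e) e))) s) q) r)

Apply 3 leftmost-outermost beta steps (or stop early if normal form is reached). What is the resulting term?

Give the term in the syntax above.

Step 0: ((((\d.(\e.((d e) e))) s) q) r)
Step 1: (((\e.((s e) e)) q) r)
Step 2: (((s q) q) r)
Step 3: (normal form reached)

Answer: (((s q) q) r)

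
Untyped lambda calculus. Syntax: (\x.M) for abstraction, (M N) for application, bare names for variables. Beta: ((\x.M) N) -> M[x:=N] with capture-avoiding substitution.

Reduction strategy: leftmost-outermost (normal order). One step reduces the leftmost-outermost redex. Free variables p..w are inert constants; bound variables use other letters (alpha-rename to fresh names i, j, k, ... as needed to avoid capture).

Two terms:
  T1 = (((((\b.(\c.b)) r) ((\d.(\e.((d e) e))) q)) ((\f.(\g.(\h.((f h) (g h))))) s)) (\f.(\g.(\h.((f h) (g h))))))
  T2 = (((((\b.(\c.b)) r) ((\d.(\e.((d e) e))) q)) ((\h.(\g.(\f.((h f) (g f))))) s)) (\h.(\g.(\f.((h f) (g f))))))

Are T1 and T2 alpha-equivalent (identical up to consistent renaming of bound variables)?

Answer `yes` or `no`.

Answer: yes

Derivation:
Term 1: (((((\b.(\c.b)) r) ((\d.(\e.((d e) e))) q)) ((\f.(\g.(\h.((f h) (g h))))) s)) (\f.(\g.(\h.((f h) (g h))))))
Term 2: (((((\b.(\c.b)) r) ((\d.(\e.((d e) e))) q)) ((\h.(\g.(\f.((h f) (g f))))) s)) (\h.(\g.(\f.((h f) (g f))))))
Alpha-equivalence: compare structure up to binder renaming.
Result: True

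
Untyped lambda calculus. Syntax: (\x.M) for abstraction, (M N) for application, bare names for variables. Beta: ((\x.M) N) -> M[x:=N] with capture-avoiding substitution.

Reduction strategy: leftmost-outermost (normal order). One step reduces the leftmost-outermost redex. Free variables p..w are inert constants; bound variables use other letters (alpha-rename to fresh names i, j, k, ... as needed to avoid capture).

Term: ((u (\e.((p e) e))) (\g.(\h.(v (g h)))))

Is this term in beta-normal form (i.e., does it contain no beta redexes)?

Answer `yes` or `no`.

Term: ((u (\e.((p e) e))) (\g.(\h.(v (g h)))))
No beta redexes found.

Answer: yes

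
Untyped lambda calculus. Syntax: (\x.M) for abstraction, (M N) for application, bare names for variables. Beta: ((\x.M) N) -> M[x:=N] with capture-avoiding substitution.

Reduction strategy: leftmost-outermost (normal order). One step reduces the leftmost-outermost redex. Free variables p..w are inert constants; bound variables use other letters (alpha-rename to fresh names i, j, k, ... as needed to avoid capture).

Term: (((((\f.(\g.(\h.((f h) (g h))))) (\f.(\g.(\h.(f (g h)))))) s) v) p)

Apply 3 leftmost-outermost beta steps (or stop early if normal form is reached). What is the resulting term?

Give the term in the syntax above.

Step 0: (((((\f.(\g.(\h.((f h) (g h))))) (\f.(\g.(\h.(f (g h)))))) s) v) p)
Step 1: ((((\g.(\h.(((\f.(\g.(\h.(f (g h))))) h) (g h)))) s) v) p)
Step 2: (((\h.(((\f.(\g.(\h.(f (g h))))) h) (s h))) v) p)
Step 3: ((((\f.(\g.(\h.(f (g h))))) v) (s v)) p)

Answer: ((((\f.(\g.(\h.(f (g h))))) v) (s v)) p)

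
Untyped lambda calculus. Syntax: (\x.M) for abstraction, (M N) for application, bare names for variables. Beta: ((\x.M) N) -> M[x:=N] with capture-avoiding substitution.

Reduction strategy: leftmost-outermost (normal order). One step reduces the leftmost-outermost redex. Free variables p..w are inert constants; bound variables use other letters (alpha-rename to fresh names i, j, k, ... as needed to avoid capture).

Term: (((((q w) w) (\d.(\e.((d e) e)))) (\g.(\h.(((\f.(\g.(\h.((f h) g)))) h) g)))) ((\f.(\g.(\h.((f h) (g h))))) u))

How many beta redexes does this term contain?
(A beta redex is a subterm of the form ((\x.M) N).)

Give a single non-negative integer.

Term: (((((q w) w) (\d.(\e.((d e) e)))) (\g.(\h.(((\f.(\g.(\h.((f h) g)))) h) g)))) ((\f.(\g.(\h.((f h) (g h))))) u))
  Redex: ((\f.(\g.(\h.((f h) g)))) h)
  Redex: ((\f.(\g.(\h.((f h) (g h))))) u)
Total redexes: 2

Answer: 2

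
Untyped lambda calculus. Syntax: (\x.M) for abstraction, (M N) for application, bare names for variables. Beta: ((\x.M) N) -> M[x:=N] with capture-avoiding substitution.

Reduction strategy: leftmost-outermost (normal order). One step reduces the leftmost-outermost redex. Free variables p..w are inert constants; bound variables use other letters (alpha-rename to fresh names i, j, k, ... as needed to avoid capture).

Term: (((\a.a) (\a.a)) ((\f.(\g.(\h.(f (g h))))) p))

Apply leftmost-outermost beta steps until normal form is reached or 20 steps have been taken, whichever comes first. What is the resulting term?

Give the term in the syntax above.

Step 0: (((\a.a) (\a.a)) ((\f.(\g.(\h.(f (g h))))) p))
Step 1: ((\a.a) ((\f.(\g.(\h.(f (g h))))) p))
Step 2: ((\f.(\g.(\h.(f (g h))))) p)
Step 3: (\g.(\h.(p (g h))))

Answer: (\g.(\h.(p (g h))))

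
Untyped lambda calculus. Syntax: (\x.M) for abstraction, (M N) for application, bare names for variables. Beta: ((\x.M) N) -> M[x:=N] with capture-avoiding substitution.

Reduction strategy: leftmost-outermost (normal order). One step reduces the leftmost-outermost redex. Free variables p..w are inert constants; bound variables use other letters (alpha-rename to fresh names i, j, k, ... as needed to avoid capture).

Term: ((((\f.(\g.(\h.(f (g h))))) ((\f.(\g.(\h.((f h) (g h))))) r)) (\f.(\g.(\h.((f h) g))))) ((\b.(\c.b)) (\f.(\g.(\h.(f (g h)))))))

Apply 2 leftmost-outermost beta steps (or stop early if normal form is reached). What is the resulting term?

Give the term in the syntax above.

Answer: ((\h.(((\f.(\g.(\h.((f h) (g h))))) r) ((\f.(\g.(\h.((f h) g)))) h))) ((\b.(\c.b)) (\f.(\g.(\h.(f (g h)))))))

Derivation:
Step 0: ((((\f.(\g.(\h.(f (g h))))) ((\f.(\g.(\h.((f h) (g h))))) r)) (\f.(\g.(\h.((f h) g))))) ((\b.(\c.b)) (\f.(\g.(\h.(f (g h)))))))
Step 1: (((\g.(\h.(((\f.(\g.(\h.((f h) (g h))))) r) (g h)))) (\f.(\g.(\h.((f h) g))))) ((\b.(\c.b)) (\f.(\g.(\h.(f (g h)))))))
Step 2: ((\h.(((\f.(\g.(\h.((f h) (g h))))) r) ((\f.(\g.(\h.((f h) g)))) h))) ((\b.(\c.b)) (\f.(\g.(\h.(f (g h)))))))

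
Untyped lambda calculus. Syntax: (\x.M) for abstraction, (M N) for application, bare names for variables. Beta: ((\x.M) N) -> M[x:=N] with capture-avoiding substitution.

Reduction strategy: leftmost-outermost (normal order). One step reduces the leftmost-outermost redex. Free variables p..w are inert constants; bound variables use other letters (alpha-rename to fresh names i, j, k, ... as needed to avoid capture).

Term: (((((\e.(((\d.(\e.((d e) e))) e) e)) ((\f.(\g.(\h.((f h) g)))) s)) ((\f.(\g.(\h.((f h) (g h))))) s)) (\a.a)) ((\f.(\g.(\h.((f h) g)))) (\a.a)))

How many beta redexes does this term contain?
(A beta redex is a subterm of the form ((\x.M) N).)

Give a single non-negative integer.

Term: (((((\e.(((\d.(\e.((d e) e))) e) e)) ((\f.(\g.(\h.((f h) g)))) s)) ((\f.(\g.(\h.((f h) (g h))))) s)) (\a.a)) ((\f.(\g.(\h.((f h) g)))) (\a.a)))
  Redex: ((\e.(((\d.(\e.((d e) e))) e) e)) ((\f.(\g.(\h.((f h) g)))) s))
  Redex: ((\d.(\e.((d e) e))) e)
  Redex: ((\f.(\g.(\h.((f h) g)))) s)
  Redex: ((\f.(\g.(\h.((f h) (g h))))) s)
  Redex: ((\f.(\g.(\h.((f h) g)))) (\a.a))
Total redexes: 5

Answer: 5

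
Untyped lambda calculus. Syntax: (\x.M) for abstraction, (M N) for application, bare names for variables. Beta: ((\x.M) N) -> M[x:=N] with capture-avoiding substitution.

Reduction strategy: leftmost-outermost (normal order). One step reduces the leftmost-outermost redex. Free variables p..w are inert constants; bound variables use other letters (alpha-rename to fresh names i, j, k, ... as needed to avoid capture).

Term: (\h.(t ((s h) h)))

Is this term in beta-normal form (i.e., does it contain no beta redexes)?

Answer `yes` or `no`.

Answer: yes

Derivation:
Term: (\h.(t ((s h) h)))
No beta redexes found.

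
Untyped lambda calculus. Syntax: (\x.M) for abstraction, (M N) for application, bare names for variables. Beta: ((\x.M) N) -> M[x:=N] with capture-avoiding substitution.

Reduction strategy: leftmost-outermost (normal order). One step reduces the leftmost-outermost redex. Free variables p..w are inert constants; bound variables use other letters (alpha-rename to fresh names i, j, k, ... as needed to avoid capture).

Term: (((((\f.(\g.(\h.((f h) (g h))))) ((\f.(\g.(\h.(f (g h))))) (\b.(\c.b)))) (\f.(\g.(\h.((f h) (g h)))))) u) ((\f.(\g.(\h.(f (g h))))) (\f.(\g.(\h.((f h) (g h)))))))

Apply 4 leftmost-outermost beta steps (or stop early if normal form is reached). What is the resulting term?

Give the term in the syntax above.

Step 0: (((((\f.(\g.(\h.((f h) (g h))))) ((\f.(\g.(\h.(f (g h))))) (\b.(\c.b)))) (\f.(\g.(\h.((f h) (g h)))))) u) ((\f.(\g.(\h.(f (g h))))) (\f.(\g.(\h.((f h) (g h)))))))
Step 1: ((((\g.(\h.((((\f.(\g.(\h.(f (g h))))) (\b.(\c.b))) h) (g h)))) (\f.(\g.(\h.((f h) (g h)))))) u) ((\f.(\g.(\h.(f (g h))))) (\f.(\g.(\h.((f h) (g h)))))))
Step 2: (((\h.((((\f.(\g.(\h.(f (g h))))) (\b.(\c.b))) h) ((\f.(\g.(\h.((f h) (g h))))) h))) u) ((\f.(\g.(\h.(f (g h))))) (\f.(\g.(\h.((f h) (g h)))))))
Step 3: (((((\f.(\g.(\h.(f (g h))))) (\b.(\c.b))) u) ((\f.(\g.(\h.((f h) (g h))))) u)) ((\f.(\g.(\h.(f (g h))))) (\f.(\g.(\h.((f h) (g h)))))))
Step 4: ((((\g.(\h.((\b.(\c.b)) (g h)))) u) ((\f.(\g.(\h.((f h) (g h))))) u)) ((\f.(\g.(\h.(f (g h))))) (\f.(\g.(\h.((f h) (g h)))))))

Answer: ((((\g.(\h.((\b.(\c.b)) (g h)))) u) ((\f.(\g.(\h.((f h) (g h))))) u)) ((\f.(\g.(\h.(f (g h))))) (\f.(\g.(\h.((f h) (g h)))))))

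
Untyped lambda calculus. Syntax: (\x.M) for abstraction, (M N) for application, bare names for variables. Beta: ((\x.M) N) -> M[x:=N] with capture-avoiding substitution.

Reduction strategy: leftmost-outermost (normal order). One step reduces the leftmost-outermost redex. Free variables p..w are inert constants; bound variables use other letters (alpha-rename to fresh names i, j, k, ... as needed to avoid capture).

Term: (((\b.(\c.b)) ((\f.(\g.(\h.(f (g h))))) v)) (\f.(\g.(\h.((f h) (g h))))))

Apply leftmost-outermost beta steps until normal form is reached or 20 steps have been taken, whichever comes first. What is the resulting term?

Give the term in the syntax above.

Step 0: (((\b.(\c.b)) ((\f.(\g.(\h.(f (g h))))) v)) (\f.(\g.(\h.((f h) (g h))))))
Step 1: ((\c.((\f.(\g.(\h.(f (g h))))) v)) (\f.(\g.(\h.((f h) (g h))))))
Step 2: ((\f.(\g.(\h.(f (g h))))) v)
Step 3: (\g.(\h.(v (g h))))

Answer: (\g.(\h.(v (g h))))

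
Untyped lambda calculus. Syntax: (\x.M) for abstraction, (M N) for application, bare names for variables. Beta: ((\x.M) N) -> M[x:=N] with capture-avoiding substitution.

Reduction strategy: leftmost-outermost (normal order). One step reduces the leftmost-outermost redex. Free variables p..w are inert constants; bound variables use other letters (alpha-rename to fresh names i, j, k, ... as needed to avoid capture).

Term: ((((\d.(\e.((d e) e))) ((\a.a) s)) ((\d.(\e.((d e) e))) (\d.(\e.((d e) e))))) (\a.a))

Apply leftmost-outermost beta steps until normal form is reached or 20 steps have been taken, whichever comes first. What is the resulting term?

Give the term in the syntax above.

Answer: (((s (\e.((e e) e))) (\e.((e e) e))) (\a.a))

Derivation:
Step 0: ((((\d.(\e.((d e) e))) ((\a.a) s)) ((\d.(\e.((d e) e))) (\d.(\e.((d e) e))))) (\a.a))
Step 1: (((\e.((((\a.a) s) e) e)) ((\d.(\e.((d e) e))) (\d.(\e.((d e) e))))) (\a.a))
Step 2: (((((\a.a) s) ((\d.(\e.((d e) e))) (\d.(\e.((d e) e))))) ((\d.(\e.((d e) e))) (\d.(\e.((d e) e))))) (\a.a))
Step 3: (((s ((\d.(\e.((d e) e))) (\d.(\e.((d e) e))))) ((\d.(\e.((d e) e))) (\d.(\e.((d e) e))))) (\a.a))
Step 4: (((s (\e.(((\d.(\e.((d e) e))) e) e))) ((\d.(\e.((d e) e))) (\d.(\e.((d e) e))))) (\a.a))
Step 5: (((s (\e.((\i.((e i) i)) e))) ((\d.(\e.((d e) e))) (\d.(\e.((d e) e))))) (\a.a))
Step 6: (((s (\e.((e e) e))) ((\d.(\e.((d e) e))) (\d.(\e.((d e) e))))) (\a.a))
Step 7: (((s (\e.((e e) e))) (\e.(((\d.(\e.((d e) e))) e) e))) (\a.a))
Step 8: (((s (\e.((e e) e))) (\e.((\i.((e i) i)) e))) (\a.a))
Step 9: (((s (\e.((e e) e))) (\e.((e e) e))) (\a.a))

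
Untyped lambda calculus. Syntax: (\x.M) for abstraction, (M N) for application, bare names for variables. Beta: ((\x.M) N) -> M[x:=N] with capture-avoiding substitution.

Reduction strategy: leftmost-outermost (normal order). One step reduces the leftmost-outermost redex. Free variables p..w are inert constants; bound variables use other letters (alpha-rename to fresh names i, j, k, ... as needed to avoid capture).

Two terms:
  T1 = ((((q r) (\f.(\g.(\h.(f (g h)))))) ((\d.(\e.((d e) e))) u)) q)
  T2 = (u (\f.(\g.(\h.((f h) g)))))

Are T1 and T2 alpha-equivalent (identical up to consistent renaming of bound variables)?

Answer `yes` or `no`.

Term 1: ((((q r) (\f.(\g.(\h.(f (g h)))))) ((\d.(\e.((d e) e))) u)) q)
Term 2: (u (\f.(\g.(\h.((f h) g)))))
Alpha-equivalence: compare structure up to binder renaming.
Result: False

Answer: no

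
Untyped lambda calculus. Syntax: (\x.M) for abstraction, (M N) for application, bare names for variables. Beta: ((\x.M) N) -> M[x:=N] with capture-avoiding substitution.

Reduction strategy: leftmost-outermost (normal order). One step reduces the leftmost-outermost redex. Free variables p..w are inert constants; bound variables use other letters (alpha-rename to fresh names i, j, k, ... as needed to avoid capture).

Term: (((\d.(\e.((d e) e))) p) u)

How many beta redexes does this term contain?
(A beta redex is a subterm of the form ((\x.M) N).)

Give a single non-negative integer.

Term: (((\d.(\e.((d e) e))) p) u)
  Redex: ((\d.(\e.((d e) e))) p)
Total redexes: 1

Answer: 1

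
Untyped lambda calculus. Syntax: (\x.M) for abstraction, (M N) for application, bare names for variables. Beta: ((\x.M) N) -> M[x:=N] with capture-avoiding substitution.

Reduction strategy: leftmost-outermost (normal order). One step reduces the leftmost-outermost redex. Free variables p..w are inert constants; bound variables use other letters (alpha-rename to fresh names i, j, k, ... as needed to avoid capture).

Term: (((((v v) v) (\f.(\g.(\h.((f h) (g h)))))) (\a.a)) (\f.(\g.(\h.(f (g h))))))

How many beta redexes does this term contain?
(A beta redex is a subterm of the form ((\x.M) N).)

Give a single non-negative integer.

Term: (((((v v) v) (\f.(\g.(\h.((f h) (g h)))))) (\a.a)) (\f.(\g.(\h.(f (g h))))))
  (no redexes)
Total redexes: 0

Answer: 0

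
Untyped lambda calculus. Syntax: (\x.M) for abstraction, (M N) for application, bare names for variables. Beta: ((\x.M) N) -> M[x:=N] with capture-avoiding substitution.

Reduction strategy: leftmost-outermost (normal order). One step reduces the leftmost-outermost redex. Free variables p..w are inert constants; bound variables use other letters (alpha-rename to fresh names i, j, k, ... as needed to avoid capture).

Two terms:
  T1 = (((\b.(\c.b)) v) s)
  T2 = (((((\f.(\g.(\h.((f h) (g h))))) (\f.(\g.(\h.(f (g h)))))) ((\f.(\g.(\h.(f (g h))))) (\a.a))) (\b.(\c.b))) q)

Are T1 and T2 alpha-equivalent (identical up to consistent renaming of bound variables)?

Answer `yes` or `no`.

Term 1: (((\b.(\c.b)) v) s)
Term 2: (((((\f.(\g.(\h.((f h) (g h))))) (\f.(\g.(\h.(f (g h)))))) ((\f.(\g.(\h.(f (g h))))) (\a.a))) (\b.(\c.b))) q)
Alpha-equivalence: compare structure up to binder renaming.
Result: False

Answer: no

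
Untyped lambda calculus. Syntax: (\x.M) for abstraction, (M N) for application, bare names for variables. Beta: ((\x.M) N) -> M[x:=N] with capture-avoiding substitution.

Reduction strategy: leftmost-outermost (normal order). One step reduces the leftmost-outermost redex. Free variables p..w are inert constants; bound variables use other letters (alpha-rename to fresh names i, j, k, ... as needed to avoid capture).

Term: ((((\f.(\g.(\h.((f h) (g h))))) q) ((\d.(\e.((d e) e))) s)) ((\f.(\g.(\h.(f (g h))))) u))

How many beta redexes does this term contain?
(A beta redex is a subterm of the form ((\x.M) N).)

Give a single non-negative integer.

Answer: 3

Derivation:
Term: ((((\f.(\g.(\h.((f h) (g h))))) q) ((\d.(\e.((d e) e))) s)) ((\f.(\g.(\h.(f (g h))))) u))
  Redex: ((\f.(\g.(\h.((f h) (g h))))) q)
  Redex: ((\d.(\e.((d e) e))) s)
  Redex: ((\f.(\g.(\h.(f (g h))))) u)
Total redexes: 3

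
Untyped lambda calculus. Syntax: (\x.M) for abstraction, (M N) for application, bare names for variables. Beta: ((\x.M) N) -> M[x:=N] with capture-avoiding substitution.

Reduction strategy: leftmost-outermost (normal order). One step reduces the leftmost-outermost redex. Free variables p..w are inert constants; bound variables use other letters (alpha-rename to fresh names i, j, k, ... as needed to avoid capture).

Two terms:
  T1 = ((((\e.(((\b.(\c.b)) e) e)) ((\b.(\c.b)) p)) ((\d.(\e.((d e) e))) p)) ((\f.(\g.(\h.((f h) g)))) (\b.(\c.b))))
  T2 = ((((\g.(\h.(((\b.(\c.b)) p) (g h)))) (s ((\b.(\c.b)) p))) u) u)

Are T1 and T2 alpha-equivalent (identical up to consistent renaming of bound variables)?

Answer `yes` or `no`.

Answer: no

Derivation:
Term 1: ((((\e.(((\b.(\c.b)) e) e)) ((\b.(\c.b)) p)) ((\d.(\e.((d e) e))) p)) ((\f.(\g.(\h.((f h) g)))) (\b.(\c.b))))
Term 2: ((((\g.(\h.(((\b.(\c.b)) p) (g h)))) (s ((\b.(\c.b)) p))) u) u)
Alpha-equivalence: compare structure up to binder renaming.
Result: False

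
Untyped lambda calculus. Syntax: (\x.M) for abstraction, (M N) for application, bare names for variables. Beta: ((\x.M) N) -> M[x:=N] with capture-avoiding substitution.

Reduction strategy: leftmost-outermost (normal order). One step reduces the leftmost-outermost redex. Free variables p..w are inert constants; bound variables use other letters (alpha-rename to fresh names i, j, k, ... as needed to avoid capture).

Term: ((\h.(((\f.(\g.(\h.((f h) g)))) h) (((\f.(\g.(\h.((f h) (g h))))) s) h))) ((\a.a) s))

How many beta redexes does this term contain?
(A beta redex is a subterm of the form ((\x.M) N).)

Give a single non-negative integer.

Term: ((\h.(((\f.(\g.(\h.((f h) g)))) h) (((\f.(\g.(\h.((f h) (g h))))) s) h))) ((\a.a) s))
  Redex: ((\h.(((\f.(\g.(\h.((f h) g)))) h) (((\f.(\g.(\h.((f h) (g h))))) s) h))) ((\a.a) s))
  Redex: ((\f.(\g.(\h.((f h) g)))) h)
  Redex: ((\f.(\g.(\h.((f h) (g h))))) s)
  Redex: ((\a.a) s)
Total redexes: 4

Answer: 4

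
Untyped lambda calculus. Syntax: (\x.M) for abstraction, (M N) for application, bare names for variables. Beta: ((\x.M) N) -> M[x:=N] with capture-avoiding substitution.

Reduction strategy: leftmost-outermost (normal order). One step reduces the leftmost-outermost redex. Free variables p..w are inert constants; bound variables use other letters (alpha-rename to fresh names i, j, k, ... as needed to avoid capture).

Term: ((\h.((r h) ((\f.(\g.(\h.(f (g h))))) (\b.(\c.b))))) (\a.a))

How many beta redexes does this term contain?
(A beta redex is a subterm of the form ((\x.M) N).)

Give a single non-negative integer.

Answer: 2

Derivation:
Term: ((\h.((r h) ((\f.(\g.(\h.(f (g h))))) (\b.(\c.b))))) (\a.a))
  Redex: ((\h.((r h) ((\f.(\g.(\h.(f (g h))))) (\b.(\c.b))))) (\a.a))
  Redex: ((\f.(\g.(\h.(f (g h))))) (\b.(\c.b)))
Total redexes: 2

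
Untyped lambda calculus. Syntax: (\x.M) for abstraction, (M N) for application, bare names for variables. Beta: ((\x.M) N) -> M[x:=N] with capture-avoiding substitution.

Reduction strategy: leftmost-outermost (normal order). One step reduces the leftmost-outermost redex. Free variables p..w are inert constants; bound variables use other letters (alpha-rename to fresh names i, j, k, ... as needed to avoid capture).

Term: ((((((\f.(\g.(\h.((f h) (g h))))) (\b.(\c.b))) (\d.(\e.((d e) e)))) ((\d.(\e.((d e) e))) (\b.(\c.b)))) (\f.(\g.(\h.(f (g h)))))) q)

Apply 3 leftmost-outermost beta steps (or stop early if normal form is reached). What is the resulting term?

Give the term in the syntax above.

Answer: (((((\b.(\c.b)) ((\d.(\e.((d e) e))) (\b.(\c.b)))) ((\d.(\e.((d e) e))) ((\d.(\e.((d e) e))) (\b.(\c.b))))) (\f.(\g.(\h.(f (g h)))))) q)

Derivation:
Step 0: ((((((\f.(\g.(\h.((f h) (g h))))) (\b.(\c.b))) (\d.(\e.((d e) e)))) ((\d.(\e.((d e) e))) (\b.(\c.b)))) (\f.(\g.(\h.(f (g h)))))) q)
Step 1: (((((\g.(\h.(((\b.(\c.b)) h) (g h)))) (\d.(\e.((d e) e)))) ((\d.(\e.((d e) e))) (\b.(\c.b)))) (\f.(\g.(\h.(f (g h)))))) q)
Step 2: ((((\h.(((\b.(\c.b)) h) ((\d.(\e.((d e) e))) h))) ((\d.(\e.((d e) e))) (\b.(\c.b)))) (\f.(\g.(\h.(f (g h)))))) q)
Step 3: (((((\b.(\c.b)) ((\d.(\e.((d e) e))) (\b.(\c.b)))) ((\d.(\e.((d e) e))) ((\d.(\e.((d e) e))) (\b.(\c.b))))) (\f.(\g.(\h.(f (g h)))))) q)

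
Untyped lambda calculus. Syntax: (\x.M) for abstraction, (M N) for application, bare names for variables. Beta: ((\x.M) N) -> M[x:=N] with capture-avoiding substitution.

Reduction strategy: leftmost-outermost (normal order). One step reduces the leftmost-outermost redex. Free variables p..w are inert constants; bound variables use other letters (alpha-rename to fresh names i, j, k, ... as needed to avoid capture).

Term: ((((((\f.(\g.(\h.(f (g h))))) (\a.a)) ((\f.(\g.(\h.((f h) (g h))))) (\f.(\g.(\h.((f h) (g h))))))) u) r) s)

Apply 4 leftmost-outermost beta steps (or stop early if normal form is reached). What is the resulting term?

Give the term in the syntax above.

Answer: (((((\f.(\g.(\h.((f h) (g h))))) (\f.(\g.(\h.((f h) (g h)))))) u) r) s)

Derivation:
Step 0: ((((((\f.(\g.(\h.(f (g h))))) (\a.a)) ((\f.(\g.(\h.((f h) (g h))))) (\f.(\g.(\h.((f h) (g h))))))) u) r) s)
Step 1: (((((\g.(\h.((\a.a) (g h)))) ((\f.(\g.(\h.((f h) (g h))))) (\f.(\g.(\h.((f h) (g h))))))) u) r) s)
Step 2: ((((\h.((\a.a) (((\f.(\g.(\h.((f h) (g h))))) (\f.(\g.(\h.((f h) (g h)))))) h))) u) r) s)
Step 3: ((((\a.a) (((\f.(\g.(\h.((f h) (g h))))) (\f.(\g.(\h.((f h) (g h)))))) u)) r) s)
Step 4: (((((\f.(\g.(\h.((f h) (g h))))) (\f.(\g.(\h.((f h) (g h)))))) u) r) s)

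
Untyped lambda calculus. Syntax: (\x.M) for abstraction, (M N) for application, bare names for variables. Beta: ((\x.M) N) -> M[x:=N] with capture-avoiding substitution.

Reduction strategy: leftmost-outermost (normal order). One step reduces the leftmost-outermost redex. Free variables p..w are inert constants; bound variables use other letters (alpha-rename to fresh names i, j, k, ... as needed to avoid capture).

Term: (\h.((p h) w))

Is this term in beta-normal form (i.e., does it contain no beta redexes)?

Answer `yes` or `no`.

Answer: yes

Derivation:
Term: (\h.((p h) w))
No beta redexes found.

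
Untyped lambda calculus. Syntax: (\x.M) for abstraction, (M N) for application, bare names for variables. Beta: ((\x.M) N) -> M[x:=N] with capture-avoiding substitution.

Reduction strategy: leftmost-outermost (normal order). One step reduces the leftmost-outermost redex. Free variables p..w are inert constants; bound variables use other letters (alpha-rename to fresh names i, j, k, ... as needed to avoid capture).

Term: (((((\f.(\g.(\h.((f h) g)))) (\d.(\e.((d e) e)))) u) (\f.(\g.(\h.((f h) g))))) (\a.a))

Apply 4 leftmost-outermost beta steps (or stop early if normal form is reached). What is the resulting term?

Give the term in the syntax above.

Step 0: (((((\f.(\g.(\h.((f h) g)))) (\d.(\e.((d e) e)))) u) (\f.(\g.(\h.((f h) g))))) (\a.a))
Step 1: ((((\g.(\h.(((\d.(\e.((d e) e))) h) g))) u) (\f.(\g.(\h.((f h) g))))) (\a.a))
Step 2: (((\h.(((\d.(\e.((d e) e))) h) u)) (\f.(\g.(\h.((f h) g))))) (\a.a))
Step 3: ((((\d.(\e.((d e) e))) (\f.(\g.(\h.((f h) g))))) u) (\a.a))
Step 4: (((\e.(((\f.(\g.(\h.((f h) g)))) e) e)) u) (\a.a))

Answer: (((\e.(((\f.(\g.(\h.((f h) g)))) e) e)) u) (\a.a))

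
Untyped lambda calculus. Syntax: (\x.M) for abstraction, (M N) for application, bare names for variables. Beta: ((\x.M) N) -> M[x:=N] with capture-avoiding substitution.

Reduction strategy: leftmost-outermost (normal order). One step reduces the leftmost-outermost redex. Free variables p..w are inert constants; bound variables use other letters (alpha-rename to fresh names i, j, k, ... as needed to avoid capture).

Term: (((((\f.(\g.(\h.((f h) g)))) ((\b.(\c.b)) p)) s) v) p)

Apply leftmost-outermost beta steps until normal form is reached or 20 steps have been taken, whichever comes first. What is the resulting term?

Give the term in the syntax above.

Answer: ((p s) p)

Derivation:
Step 0: (((((\f.(\g.(\h.((f h) g)))) ((\b.(\c.b)) p)) s) v) p)
Step 1: ((((\g.(\h.((((\b.(\c.b)) p) h) g))) s) v) p)
Step 2: (((\h.((((\b.(\c.b)) p) h) s)) v) p)
Step 3: (((((\b.(\c.b)) p) v) s) p)
Step 4: ((((\c.p) v) s) p)
Step 5: ((p s) p)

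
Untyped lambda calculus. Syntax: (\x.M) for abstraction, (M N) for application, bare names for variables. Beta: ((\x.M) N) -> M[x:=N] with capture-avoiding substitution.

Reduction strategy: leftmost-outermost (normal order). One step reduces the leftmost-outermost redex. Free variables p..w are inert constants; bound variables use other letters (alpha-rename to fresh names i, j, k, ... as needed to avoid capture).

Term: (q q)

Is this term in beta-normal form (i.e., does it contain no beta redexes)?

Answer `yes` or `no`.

Term: (q q)
No beta redexes found.

Answer: yes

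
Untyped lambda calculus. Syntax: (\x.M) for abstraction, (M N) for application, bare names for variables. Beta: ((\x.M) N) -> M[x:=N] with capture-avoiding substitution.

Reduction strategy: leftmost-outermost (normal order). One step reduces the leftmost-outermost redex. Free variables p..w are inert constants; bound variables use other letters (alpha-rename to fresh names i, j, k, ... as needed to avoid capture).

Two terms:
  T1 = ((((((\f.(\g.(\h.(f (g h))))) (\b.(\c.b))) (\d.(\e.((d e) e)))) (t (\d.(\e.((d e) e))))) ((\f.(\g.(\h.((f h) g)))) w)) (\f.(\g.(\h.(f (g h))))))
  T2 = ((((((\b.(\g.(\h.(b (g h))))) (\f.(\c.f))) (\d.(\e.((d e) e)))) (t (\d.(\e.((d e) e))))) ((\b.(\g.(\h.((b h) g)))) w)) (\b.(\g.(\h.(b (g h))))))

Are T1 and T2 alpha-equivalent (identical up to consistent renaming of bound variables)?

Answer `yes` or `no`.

Term 1: ((((((\f.(\g.(\h.(f (g h))))) (\b.(\c.b))) (\d.(\e.((d e) e)))) (t (\d.(\e.((d e) e))))) ((\f.(\g.(\h.((f h) g)))) w)) (\f.(\g.(\h.(f (g h))))))
Term 2: ((((((\b.(\g.(\h.(b (g h))))) (\f.(\c.f))) (\d.(\e.((d e) e)))) (t (\d.(\e.((d e) e))))) ((\b.(\g.(\h.((b h) g)))) w)) (\b.(\g.(\h.(b (g h))))))
Alpha-equivalence: compare structure up to binder renaming.
Result: True

Answer: yes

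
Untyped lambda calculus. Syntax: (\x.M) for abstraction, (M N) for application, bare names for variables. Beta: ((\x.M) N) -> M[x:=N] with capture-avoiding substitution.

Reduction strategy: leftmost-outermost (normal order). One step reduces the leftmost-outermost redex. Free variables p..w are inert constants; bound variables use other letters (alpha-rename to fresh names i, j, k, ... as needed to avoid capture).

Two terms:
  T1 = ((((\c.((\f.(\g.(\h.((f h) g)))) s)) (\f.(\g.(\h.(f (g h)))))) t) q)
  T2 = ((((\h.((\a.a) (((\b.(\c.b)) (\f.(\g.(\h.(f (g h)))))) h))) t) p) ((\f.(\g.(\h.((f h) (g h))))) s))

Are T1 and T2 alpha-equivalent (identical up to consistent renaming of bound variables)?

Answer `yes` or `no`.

Term 1: ((((\c.((\f.(\g.(\h.((f h) g)))) s)) (\f.(\g.(\h.(f (g h)))))) t) q)
Term 2: ((((\h.((\a.a) (((\b.(\c.b)) (\f.(\g.(\h.(f (g h)))))) h))) t) p) ((\f.(\g.(\h.((f h) (g h))))) s))
Alpha-equivalence: compare structure up to binder renaming.
Result: False

Answer: no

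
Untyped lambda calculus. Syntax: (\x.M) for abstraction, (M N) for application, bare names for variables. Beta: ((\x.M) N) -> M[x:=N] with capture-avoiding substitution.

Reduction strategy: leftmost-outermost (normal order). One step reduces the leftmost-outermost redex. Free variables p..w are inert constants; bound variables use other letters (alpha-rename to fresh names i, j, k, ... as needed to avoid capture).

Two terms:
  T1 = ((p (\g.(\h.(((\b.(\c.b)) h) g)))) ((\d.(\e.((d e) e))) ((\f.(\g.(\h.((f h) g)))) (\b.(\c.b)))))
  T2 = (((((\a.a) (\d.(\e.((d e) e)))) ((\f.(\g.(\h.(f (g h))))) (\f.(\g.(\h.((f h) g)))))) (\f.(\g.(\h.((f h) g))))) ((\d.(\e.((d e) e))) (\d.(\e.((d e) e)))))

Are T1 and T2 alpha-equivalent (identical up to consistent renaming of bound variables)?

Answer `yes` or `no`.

Answer: no

Derivation:
Term 1: ((p (\g.(\h.(((\b.(\c.b)) h) g)))) ((\d.(\e.((d e) e))) ((\f.(\g.(\h.((f h) g)))) (\b.(\c.b)))))
Term 2: (((((\a.a) (\d.(\e.((d e) e)))) ((\f.(\g.(\h.(f (g h))))) (\f.(\g.(\h.((f h) g)))))) (\f.(\g.(\h.((f h) g))))) ((\d.(\e.((d e) e))) (\d.(\e.((d e) e)))))
Alpha-equivalence: compare structure up to binder renaming.
Result: False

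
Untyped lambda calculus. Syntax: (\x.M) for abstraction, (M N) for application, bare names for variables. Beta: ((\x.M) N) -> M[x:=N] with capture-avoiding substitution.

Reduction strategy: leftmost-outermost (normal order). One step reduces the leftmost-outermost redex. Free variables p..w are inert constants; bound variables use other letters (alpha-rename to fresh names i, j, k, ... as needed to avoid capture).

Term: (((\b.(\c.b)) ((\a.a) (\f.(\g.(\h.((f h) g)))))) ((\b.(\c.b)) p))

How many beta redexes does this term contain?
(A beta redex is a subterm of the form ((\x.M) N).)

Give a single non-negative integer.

Term: (((\b.(\c.b)) ((\a.a) (\f.(\g.(\h.((f h) g)))))) ((\b.(\c.b)) p))
  Redex: ((\b.(\c.b)) ((\a.a) (\f.(\g.(\h.((f h) g))))))
  Redex: ((\a.a) (\f.(\g.(\h.((f h) g)))))
  Redex: ((\b.(\c.b)) p)
Total redexes: 3

Answer: 3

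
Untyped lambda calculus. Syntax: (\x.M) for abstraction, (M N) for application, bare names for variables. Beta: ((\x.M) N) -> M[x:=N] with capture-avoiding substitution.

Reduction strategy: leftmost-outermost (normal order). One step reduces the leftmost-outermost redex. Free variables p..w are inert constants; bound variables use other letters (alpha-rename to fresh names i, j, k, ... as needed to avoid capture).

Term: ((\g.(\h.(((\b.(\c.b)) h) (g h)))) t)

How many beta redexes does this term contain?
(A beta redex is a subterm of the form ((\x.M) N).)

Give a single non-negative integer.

Term: ((\g.(\h.(((\b.(\c.b)) h) (g h)))) t)
  Redex: ((\g.(\h.(((\b.(\c.b)) h) (g h)))) t)
  Redex: ((\b.(\c.b)) h)
Total redexes: 2

Answer: 2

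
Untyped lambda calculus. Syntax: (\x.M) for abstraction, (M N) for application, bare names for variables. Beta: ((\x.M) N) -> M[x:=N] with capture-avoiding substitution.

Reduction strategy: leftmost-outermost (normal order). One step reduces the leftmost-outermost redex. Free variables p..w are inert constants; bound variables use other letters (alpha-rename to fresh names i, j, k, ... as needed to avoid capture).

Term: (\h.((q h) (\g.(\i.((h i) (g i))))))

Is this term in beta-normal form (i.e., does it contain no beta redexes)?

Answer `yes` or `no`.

Answer: yes

Derivation:
Term: (\h.((q h) (\g.(\i.((h i) (g i))))))
No beta redexes found.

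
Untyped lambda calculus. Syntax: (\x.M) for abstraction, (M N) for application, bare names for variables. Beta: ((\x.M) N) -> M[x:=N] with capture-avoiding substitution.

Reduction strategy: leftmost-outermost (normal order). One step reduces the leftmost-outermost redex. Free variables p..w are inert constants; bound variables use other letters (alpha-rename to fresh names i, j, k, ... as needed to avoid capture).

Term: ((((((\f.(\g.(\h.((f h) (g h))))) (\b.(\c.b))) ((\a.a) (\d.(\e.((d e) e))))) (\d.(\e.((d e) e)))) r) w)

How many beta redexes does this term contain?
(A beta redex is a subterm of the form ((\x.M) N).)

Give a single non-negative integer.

Term: ((((((\f.(\g.(\h.((f h) (g h))))) (\b.(\c.b))) ((\a.a) (\d.(\e.((d e) e))))) (\d.(\e.((d e) e)))) r) w)
  Redex: ((\f.(\g.(\h.((f h) (g h))))) (\b.(\c.b)))
  Redex: ((\a.a) (\d.(\e.((d e) e))))
Total redexes: 2

Answer: 2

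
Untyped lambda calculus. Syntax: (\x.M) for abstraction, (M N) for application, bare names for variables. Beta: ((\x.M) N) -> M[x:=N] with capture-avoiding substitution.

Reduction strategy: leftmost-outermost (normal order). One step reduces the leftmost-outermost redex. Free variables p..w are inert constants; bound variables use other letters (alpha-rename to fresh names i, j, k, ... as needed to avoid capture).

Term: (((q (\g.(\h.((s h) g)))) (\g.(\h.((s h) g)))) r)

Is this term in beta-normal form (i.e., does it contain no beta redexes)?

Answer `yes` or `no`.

Answer: yes

Derivation:
Term: (((q (\g.(\h.((s h) g)))) (\g.(\h.((s h) g)))) r)
No beta redexes found.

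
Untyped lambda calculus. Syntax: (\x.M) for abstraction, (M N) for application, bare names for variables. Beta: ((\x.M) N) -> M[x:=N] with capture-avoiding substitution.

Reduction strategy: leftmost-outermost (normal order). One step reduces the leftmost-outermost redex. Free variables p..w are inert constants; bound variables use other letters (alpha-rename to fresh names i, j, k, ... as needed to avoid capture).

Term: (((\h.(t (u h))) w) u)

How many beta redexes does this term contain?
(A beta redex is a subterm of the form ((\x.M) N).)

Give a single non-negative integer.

Answer: 1

Derivation:
Term: (((\h.(t (u h))) w) u)
  Redex: ((\h.(t (u h))) w)
Total redexes: 1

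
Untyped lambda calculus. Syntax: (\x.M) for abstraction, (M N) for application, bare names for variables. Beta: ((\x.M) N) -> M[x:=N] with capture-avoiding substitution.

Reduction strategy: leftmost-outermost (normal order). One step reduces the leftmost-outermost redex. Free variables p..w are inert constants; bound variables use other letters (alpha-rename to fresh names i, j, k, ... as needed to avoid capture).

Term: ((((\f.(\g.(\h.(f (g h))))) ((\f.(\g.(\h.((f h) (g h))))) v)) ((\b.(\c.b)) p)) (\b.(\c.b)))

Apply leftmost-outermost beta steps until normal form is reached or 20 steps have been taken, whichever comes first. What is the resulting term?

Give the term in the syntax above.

Step 0: ((((\f.(\g.(\h.(f (g h))))) ((\f.(\g.(\h.((f h) (g h))))) v)) ((\b.(\c.b)) p)) (\b.(\c.b)))
Step 1: (((\g.(\h.(((\f.(\g.(\h.((f h) (g h))))) v) (g h)))) ((\b.(\c.b)) p)) (\b.(\c.b)))
Step 2: ((\h.(((\f.(\g.(\h.((f h) (g h))))) v) (((\b.(\c.b)) p) h))) (\b.(\c.b)))
Step 3: (((\f.(\g.(\h.((f h) (g h))))) v) (((\b.(\c.b)) p) (\b.(\c.b))))
Step 4: ((\g.(\h.((v h) (g h)))) (((\b.(\c.b)) p) (\b.(\c.b))))
Step 5: (\h.((v h) ((((\b.(\c.b)) p) (\b.(\c.b))) h)))
Step 6: (\h.((v h) (((\c.p) (\b.(\c.b))) h)))
Step 7: (\h.((v h) (p h)))

Answer: (\h.((v h) (p h)))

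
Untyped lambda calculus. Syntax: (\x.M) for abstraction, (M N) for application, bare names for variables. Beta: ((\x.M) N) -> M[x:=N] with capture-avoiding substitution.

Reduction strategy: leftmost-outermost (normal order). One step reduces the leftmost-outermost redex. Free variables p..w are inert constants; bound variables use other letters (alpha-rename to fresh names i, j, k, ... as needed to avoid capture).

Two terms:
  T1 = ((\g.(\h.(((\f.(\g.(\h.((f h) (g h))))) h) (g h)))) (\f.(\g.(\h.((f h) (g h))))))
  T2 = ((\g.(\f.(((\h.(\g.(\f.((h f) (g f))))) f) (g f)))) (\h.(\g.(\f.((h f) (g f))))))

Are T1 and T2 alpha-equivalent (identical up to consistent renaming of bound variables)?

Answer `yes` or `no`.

Answer: yes

Derivation:
Term 1: ((\g.(\h.(((\f.(\g.(\h.((f h) (g h))))) h) (g h)))) (\f.(\g.(\h.((f h) (g h))))))
Term 2: ((\g.(\f.(((\h.(\g.(\f.((h f) (g f))))) f) (g f)))) (\h.(\g.(\f.((h f) (g f))))))
Alpha-equivalence: compare structure up to binder renaming.
Result: True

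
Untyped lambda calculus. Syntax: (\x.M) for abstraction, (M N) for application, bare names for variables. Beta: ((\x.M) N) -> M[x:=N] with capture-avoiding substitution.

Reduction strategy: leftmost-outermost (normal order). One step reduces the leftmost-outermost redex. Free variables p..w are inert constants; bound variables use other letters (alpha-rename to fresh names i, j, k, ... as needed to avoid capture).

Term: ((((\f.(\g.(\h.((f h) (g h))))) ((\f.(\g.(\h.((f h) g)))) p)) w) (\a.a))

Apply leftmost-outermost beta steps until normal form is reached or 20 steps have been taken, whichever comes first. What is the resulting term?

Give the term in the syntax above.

Step 0: ((((\f.(\g.(\h.((f h) (g h))))) ((\f.(\g.(\h.((f h) g)))) p)) w) (\a.a))
Step 1: (((\g.(\h.((((\f.(\g.(\h.((f h) g)))) p) h) (g h)))) w) (\a.a))
Step 2: ((\h.((((\f.(\g.(\h.((f h) g)))) p) h) (w h))) (\a.a))
Step 3: ((((\f.(\g.(\h.((f h) g)))) p) (\a.a)) (w (\a.a)))
Step 4: (((\g.(\h.((p h) g))) (\a.a)) (w (\a.a)))
Step 5: ((\h.((p h) (\a.a))) (w (\a.a)))
Step 6: ((p (w (\a.a))) (\a.a))

Answer: ((p (w (\a.a))) (\a.a))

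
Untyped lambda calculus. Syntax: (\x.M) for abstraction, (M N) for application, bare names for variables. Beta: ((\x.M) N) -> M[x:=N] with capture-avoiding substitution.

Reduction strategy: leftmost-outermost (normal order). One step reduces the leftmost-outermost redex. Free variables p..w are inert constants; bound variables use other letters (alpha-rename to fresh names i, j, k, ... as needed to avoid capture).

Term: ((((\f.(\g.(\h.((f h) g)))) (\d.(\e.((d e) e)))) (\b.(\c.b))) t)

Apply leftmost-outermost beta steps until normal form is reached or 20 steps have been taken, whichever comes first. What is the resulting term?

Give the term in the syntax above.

Answer: ((t (\b.(\c.b))) (\b.(\c.b)))

Derivation:
Step 0: ((((\f.(\g.(\h.((f h) g)))) (\d.(\e.((d e) e)))) (\b.(\c.b))) t)
Step 1: (((\g.(\h.(((\d.(\e.((d e) e))) h) g))) (\b.(\c.b))) t)
Step 2: ((\h.(((\d.(\e.((d e) e))) h) (\b.(\c.b)))) t)
Step 3: (((\d.(\e.((d e) e))) t) (\b.(\c.b)))
Step 4: ((\e.((t e) e)) (\b.(\c.b)))
Step 5: ((t (\b.(\c.b))) (\b.(\c.b)))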